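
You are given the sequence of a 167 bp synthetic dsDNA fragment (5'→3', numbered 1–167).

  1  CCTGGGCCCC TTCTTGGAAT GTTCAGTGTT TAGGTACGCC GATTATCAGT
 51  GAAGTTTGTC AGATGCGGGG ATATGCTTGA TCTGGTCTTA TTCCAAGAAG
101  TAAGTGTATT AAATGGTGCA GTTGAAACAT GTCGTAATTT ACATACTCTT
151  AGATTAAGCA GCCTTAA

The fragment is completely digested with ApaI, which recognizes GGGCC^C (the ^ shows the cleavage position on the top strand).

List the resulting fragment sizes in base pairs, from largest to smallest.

The ApaI site (GGGCCC) starts at position 4.
ApaI cuts after base 5 of each site (before the last base), so after position 8.
Linear molecule, 1 cut → 2 fragments:
  1–8 → 8 bp
  9–167 → 159 bp
Sorted largest to smallest: 159, 8 bp.

159, 8 bp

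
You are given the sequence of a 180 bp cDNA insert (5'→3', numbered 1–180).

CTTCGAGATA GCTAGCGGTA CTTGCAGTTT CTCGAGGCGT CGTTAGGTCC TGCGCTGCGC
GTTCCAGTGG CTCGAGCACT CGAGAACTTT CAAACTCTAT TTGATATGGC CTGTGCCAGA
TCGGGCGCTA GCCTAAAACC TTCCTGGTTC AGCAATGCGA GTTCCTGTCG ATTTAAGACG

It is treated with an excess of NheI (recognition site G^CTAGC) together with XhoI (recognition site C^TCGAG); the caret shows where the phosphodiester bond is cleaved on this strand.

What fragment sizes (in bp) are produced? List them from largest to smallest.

NheI sites (GCTAGC) start at positions 11, 127.
NheI cuts after the first base of each site, so after positions 11, 127.
XhoI sites (CTCGAG) start at positions 31, 71, 79.
XhoI cuts after the first base of each site, so after positions 31, 71, 79.
Combined cut positions: 11, 31, 71, 79, 127.
Linear molecule, 5 cuts → 6 fragments:
  1–11 → 11 bp
  12–31 → 20 bp
  32–71 → 40 bp
  72–79 → 8 bp
  80–127 → 48 bp
  128–180 → 53 bp
Sorted largest to smallest: 53, 48, 40, 20, 11, 8 bp.

53, 48, 40, 20, 11, 8 bp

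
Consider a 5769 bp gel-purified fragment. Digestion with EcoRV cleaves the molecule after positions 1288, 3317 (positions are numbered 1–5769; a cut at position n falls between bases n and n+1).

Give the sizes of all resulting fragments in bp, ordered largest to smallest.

2452, 2029, 1288 bp

Linear molecule, 2 cuts → 3 fragments:
  1288 − 0 = 1288 bp
  3317 − 1288 = 2029 bp
  5769 − 3317 = 2452 bp
Sorted largest to smallest: 2452, 2029, 1288 bp.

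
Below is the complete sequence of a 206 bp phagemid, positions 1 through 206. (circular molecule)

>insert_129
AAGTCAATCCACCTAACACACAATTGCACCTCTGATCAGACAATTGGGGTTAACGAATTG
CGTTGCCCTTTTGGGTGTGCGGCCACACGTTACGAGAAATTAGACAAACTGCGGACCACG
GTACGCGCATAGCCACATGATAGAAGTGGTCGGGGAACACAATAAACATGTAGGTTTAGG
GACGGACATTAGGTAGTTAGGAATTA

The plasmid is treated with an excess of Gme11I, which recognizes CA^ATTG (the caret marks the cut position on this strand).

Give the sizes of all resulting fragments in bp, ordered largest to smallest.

186, 20 bp

Gme11I sites (CAATTG) start at positions 21, 41.
Gme11I cuts after base 2 of each site, so after positions 22, 42.
Circular molecule, 2 cuts → 2 fragments:
  23–42 → 20 bp
  43–206 then 1–22 → 164 + 22 = 186 bp
Sorted largest to smallest: 186, 20 bp.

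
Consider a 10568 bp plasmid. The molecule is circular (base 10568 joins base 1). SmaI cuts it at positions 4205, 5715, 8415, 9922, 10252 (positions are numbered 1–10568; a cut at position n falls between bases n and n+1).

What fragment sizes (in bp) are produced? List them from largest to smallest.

Circular molecule, 5 cuts → 5 fragments:
  5715 − 4205 = 1510 bp
  8415 − 5715 = 2700 bp
  9922 − 8415 = 1507 bp
  10252 − 9922 = 330 bp
  wrap: 10568 − 10252 + 4205 = 4521 bp
Sorted largest to smallest: 4521, 2700, 1510, 1507, 330 bp.

4521, 2700, 1510, 1507, 330 bp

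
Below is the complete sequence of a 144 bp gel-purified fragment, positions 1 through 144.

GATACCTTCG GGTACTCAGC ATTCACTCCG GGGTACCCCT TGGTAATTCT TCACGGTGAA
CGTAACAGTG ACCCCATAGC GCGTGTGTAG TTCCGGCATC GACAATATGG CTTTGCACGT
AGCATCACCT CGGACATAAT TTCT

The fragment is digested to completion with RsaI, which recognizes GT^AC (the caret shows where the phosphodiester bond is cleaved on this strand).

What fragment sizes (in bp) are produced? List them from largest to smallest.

RsaI sites (GTAC) start at positions 12, 33.
RsaI cuts after base 2 of each site, so after positions 13, 34.
Linear molecule, 2 cuts → 3 fragments:
  1–13 → 13 bp
  14–34 → 21 bp
  35–144 → 110 bp
Sorted largest to smallest: 110, 21, 13 bp.

110, 21, 13 bp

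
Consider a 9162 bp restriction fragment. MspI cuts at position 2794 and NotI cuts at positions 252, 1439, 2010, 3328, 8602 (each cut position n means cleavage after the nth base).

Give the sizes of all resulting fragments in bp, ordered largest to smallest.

5274, 1187, 784, 571, 560, 534, 252 bp

Combined cut positions (sorted): 252, 1439, 2010, 2794, 3328, 8602.
Linear molecule, 6 cuts → 7 fragments:
  252 − 0 = 252 bp
  1439 − 252 = 1187 bp
  2010 − 1439 = 571 bp
  2794 − 2010 = 784 bp
  3328 − 2794 = 534 bp
  8602 − 3328 = 5274 bp
  9162 − 8602 = 560 bp
Sorted largest to smallest: 5274, 1187, 784, 571, 560, 534, 252 bp.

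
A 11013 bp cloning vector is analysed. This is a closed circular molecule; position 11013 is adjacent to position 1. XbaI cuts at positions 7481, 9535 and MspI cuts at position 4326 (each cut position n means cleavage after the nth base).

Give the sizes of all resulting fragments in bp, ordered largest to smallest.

Combined cut positions (sorted): 4326, 7481, 9535.
Circular molecule, 3 cuts → 3 fragments:
  7481 − 4326 = 3155 bp
  9535 − 7481 = 2054 bp
  wrap: 11013 − 9535 + 4326 = 5804 bp
Sorted largest to smallest: 5804, 3155, 2054 bp.

5804, 3155, 2054 bp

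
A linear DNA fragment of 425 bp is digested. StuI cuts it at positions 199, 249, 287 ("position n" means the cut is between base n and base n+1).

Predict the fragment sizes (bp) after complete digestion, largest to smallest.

199, 138, 50, 38 bp

Linear molecule, 3 cuts → 4 fragments:
  199 − 0 = 199 bp
  249 − 199 = 50 bp
  287 − 249 = 38 bp
  425 − 287 = 138 bp
Sorted largest to smallest: 199, 138, 50, 38 bp.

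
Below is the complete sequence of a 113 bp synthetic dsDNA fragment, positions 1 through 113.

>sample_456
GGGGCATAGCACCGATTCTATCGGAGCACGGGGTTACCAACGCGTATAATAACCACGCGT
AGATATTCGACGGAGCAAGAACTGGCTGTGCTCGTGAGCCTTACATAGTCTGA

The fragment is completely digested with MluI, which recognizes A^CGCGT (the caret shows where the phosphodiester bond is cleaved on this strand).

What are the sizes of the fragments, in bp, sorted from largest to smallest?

MluI sites (ACGCGT) start at positions 40, 55.
MluI cuts after the first base of each site, so after positions 40, 55.
Linear molecule, 2 cuts → 3 fragments:
  1–40 → 40 bp
  41–55 → 15 bp
  56–113 → 58 bp
Sorted largest to smallest: 58, 40, 15 bp.

58, 40, 15 bp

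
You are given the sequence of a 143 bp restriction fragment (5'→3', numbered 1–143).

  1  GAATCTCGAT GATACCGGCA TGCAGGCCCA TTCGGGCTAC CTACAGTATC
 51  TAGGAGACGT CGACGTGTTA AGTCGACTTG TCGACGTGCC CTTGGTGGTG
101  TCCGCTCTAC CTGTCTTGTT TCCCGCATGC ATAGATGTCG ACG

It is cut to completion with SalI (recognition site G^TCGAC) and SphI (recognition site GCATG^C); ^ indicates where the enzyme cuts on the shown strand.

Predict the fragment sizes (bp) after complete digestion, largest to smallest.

49, 37, 22, 13, 8, 8, 6 bp

SalI sites (GTCGAC) start at positions 59, 72, 80, 137.
SalI cuts after the first base of each site, so after positions 59, 72, 80, 137.
SphI sites (GCATGC) start at positions 18, 125.
SphI cuts after base 5 of each site (before the last base), so after positions 22, 129.
Combined cut positions: 22, 59, 72, 80, 129, 137.
Linear molecule, 6 cuts → 7 fragments:
  1–22 → 22 bp
  23–59 → 37 bp
  60–72 → 13 bp
  73–80 → 8 bp
  81–129 → 49 bp
  130–137 → 8 bp
  138–143 → 6 bp
Sorted largest to smallest: 49, 37, 22, 13, 8, 8, 6 bp.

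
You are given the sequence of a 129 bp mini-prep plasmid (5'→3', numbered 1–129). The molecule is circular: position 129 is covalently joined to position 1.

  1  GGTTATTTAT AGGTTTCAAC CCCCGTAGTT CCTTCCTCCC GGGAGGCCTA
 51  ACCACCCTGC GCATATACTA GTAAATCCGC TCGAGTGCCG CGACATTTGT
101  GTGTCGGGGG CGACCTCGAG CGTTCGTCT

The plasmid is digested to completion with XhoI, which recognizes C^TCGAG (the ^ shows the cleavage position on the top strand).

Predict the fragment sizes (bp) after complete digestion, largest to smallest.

XhoI sites (CTCGAG) start at positions 80, 115.
XhoI cuts after the first base of each site, so after positions 80, 115.
Circular molecule, 2 cuts → 2 fragments:
  81–115 → 35 bp
  116–129 then 1–80 → 14 + 80 = 94 bp
Sorted largest to smallest: 94, 35 bp.

94, 35 bp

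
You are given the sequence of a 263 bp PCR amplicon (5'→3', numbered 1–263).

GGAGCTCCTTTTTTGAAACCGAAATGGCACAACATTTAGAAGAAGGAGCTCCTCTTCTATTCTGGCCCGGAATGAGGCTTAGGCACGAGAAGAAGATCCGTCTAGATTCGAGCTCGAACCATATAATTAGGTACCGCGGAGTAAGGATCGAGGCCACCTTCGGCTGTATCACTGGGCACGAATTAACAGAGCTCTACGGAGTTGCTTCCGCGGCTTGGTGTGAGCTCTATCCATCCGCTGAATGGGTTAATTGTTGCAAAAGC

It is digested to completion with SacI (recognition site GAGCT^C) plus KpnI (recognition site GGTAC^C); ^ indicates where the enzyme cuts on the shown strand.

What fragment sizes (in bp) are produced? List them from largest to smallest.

64, 59, 44, 37, 33, 20, 6 bp

SacI sites (GAGCTC) start at positions 2, 46, 110, 189, 222.
SacI cuts after base 5 of each site (before the last base), so after positions 6, 50, 114, 193, 226.
The KpnI site (GGTACC) starts at position 130.
KpnI cuts after base 5 of each site (before the last base), so after position 134.
Combined cut positions: 6, 50, 114, 134, 193, 226.
Linear molecule, 6 cuts → 7 fragments:
  1–6 → 6 bp
  7–50 → 44 bp
  51–114 → 64 bp
  115–134 → 20 bp
  135–193 → 59 bp
  194–226 → 33 bp
  227–263 → 37 bp
Sorted largest to smallest: 64, 59, 44, 37, 33, 20, 6 bp.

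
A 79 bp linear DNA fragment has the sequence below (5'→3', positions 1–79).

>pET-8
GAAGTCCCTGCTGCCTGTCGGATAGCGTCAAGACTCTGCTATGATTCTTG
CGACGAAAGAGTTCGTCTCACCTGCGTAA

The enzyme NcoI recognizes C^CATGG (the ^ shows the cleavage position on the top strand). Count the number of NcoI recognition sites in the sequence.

No occurrence of CCATGG is present in the sequence.
NcoI does not cut: 0 sites.

0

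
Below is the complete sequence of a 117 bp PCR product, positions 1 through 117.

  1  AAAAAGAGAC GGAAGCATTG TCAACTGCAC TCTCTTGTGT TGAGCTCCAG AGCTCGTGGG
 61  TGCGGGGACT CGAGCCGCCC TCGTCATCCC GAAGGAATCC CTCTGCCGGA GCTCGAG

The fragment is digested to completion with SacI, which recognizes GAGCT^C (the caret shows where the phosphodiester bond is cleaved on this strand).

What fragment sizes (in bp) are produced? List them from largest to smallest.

59, 46, 8, 4 bp

SacI sites (GAGCTC) start at positions 42, 50, 109.
SacI cuts after base 5 of each site (before the last base), so after positions 46, 54, 113.
Linear molecule, 3 cuts → 4 fragments:
  1–46 → 46 bp
  47–54 → 8 bp
  55–113 → 59 bp
  114–117 → 4 bp
Sorted largest to smallest: 59, 46, 8, 4 bp.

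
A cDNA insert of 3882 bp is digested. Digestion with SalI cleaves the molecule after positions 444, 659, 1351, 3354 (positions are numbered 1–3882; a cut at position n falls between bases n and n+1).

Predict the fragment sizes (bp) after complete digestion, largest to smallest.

2003, 692, 528, 444, 215 bp

Linear molecule, 4 cuts → 5 fragments:
  444 − 0 = 444 bp
  659 − 444 = 215 bp
  1351 − 659 = 692 bp
  3354 − 1351 = 2003 bp
  3882 − 3354 = 528 bp
Sorted largest to smallest: 2003, 692, 528, 444, 215 bp.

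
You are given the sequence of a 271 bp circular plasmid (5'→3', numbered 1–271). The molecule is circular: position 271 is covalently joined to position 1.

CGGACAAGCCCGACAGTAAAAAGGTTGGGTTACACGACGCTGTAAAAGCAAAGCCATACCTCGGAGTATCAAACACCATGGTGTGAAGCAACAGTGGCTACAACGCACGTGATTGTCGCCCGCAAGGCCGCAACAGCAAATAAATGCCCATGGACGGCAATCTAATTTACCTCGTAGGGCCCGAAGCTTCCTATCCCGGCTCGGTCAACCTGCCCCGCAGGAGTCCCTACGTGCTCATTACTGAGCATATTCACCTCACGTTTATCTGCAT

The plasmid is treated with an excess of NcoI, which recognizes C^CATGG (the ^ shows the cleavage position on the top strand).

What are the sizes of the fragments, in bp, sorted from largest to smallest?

199, 72 bp

NcoI sites (CCATGG) start at positions 76, 148.
NcoI cuts after the first base of each site, so after positions 76, 148.
Circular molecule, 2 cuts → 2 fragments:
  77–148 → 72 bp
  149–271 then 1–76 → 123 + 76 = 199 bp
Sorted largest to smallest: 199, 72 bp.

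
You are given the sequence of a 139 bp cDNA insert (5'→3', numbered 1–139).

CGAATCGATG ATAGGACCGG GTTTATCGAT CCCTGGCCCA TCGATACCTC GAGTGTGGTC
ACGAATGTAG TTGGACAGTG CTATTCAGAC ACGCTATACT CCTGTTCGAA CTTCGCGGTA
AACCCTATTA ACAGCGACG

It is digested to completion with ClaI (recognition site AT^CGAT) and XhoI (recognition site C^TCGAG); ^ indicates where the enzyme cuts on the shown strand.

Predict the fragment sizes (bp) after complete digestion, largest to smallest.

91, 21, 15, 7, 5 bp

ClaI sites (ATCGAT) start at positions 4, 25, 40.
ClaI cuts after base 2 of each site, so after positions 5, 26, 41.
The XhoI site (CTCGAG) starts at position 48.
XhoI cuts after the first base of each site, so after position 48.
Combined cut positions: 5, 26, 41, 48.
Linear molecule, 4 cuts → 5 fragments:
  1–5 → 5 bp
  6–26 → 21 bp
  27–41 → 15 bp
  42–48 → 7 bp
  49–139 → 91 bp
Sorted largest to smallest: 91, 21, 15, 7, 5 bp.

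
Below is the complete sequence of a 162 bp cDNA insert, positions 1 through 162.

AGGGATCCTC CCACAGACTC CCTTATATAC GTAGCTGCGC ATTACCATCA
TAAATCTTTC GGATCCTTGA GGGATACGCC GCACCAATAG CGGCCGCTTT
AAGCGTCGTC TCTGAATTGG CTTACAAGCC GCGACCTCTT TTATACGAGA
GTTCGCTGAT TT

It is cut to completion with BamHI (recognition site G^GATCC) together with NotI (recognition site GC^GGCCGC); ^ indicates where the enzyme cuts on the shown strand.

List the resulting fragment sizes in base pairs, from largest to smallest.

BamHI sites (GGATCC) start at positions 3, 61.
BamHI cuts after the first base of each site, so after positions 3, 61.
The NotI site (GCGGCCGC) starts at position 90.
NotI cuts after base 2 of each site, so after position 91.
Combined cut positions: 3, 61, 91.
Linear molecule, 3 cuts → 4 fragments:
  1–3 → 3 bp
  4–61 → 58 bp
  62–91 → 30 bp
  92–162 → 71 bp
Sorted largest to smallest: 71, 58, 30, 3 bp.

71, 58, 30, 3 bp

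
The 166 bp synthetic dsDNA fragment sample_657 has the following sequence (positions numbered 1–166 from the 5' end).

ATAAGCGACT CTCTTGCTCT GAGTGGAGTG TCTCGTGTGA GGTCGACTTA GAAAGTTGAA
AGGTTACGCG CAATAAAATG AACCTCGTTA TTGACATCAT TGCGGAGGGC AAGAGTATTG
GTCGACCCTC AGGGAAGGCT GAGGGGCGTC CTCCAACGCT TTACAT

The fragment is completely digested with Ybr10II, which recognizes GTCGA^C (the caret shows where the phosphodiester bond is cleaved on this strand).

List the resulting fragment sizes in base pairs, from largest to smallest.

Ybr10II sites (GTCGAC) start at positions 42, 121.
Ybr10II cuts after base 5 of each site (before the last base), so after positions 46, 125.
Linear molecule, 2 cuts → 3 fragments:
  1–46 → 46 bp
  47–125 → 79 bp
  126–166 → 41 bp
Sorted largest to smallest: 79, 46, 41 bp.

79, 46, 41 bp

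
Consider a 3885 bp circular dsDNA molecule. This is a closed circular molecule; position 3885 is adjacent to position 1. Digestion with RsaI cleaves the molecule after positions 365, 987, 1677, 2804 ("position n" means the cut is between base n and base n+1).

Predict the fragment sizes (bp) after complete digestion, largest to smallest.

1446, 1127, 690, 622 bp

Circular molecule, 4 cuts → 4 fragments:
  987 − 365 = 622 bp
  1677 − 987 = 690 bp
  2804 − 1677 = 1127 bp
  wrap: 3885 − 2804 + 365 = 1446 bp
Sorted largest to smallest: 1446, 1127, 690, 622 bp.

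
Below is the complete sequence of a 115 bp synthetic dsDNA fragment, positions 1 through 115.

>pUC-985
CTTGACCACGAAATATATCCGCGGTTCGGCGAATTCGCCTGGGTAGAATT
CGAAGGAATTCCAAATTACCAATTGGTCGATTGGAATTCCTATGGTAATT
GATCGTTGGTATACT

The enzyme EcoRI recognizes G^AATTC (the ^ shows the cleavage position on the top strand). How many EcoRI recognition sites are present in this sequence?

GAATTC occurs starting at positions 31, 46, 56, 84.
EcoRI cuts at 4 sites.

4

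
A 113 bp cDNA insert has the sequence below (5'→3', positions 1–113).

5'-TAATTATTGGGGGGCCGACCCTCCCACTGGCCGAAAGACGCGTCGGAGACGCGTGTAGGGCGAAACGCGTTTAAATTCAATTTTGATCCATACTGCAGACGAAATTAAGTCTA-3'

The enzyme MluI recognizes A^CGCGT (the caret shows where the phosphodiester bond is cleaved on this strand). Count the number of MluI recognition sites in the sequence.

3

ACGCGT occurs starting at positions 38, 49, 65.
MluI cuts at 3 sites.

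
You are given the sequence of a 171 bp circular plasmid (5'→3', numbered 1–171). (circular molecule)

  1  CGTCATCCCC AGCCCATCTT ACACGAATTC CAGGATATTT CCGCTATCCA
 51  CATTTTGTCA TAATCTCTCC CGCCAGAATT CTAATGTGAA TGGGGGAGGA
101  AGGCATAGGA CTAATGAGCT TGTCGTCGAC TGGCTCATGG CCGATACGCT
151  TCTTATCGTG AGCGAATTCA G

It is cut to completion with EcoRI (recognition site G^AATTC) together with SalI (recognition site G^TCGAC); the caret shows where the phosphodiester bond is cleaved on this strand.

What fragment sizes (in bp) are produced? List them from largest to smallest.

EcoRI sites (GAATTC) start at positions 25, 76, 164.
EcoRI cuts after the first base of each site, so after positions 25, 76, 164.
The SalI site (GTCGAC) starts at position 125.
SalI cuts after the first base of each site, so after position 125.
Combined cut positions: 25, 76, 125, 164.
Circular molecule, 4 cuts → 4 fragments:
  26–76 → 51 bp
  77–125 → 49 bp
  126–164 → 39 bp
  165–171 then 1–25 → 7 + 25 = 32 bp
Sorted largest to smallest: 51, 49, 39, 32 bp.

51, 49, 39, 32 bp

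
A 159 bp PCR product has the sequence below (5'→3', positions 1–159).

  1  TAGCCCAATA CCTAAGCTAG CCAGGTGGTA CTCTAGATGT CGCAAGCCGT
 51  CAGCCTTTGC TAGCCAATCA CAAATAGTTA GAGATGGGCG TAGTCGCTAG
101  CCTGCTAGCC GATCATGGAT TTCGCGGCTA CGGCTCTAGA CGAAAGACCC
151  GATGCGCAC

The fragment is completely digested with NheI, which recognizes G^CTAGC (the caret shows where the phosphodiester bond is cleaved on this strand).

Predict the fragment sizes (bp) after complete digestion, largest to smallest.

NheI sites (GCTAGC) start at positions 16, 59, 96, 104.
NheI cuts after the first base of each site, so after positions 16, 59, 96, 104.
Linear molecule, 4 cuts → 5 fragments:
  1–16 → 16 bp
  17–59 → 43 bp
  60–96 → 37 bp
  97–104 → 8 bp
  105–159 → 55 bp
Sorted largest to smallest: 55, 43, 37, 16, 8 bp.

55, 43, 37, 16, 8 bp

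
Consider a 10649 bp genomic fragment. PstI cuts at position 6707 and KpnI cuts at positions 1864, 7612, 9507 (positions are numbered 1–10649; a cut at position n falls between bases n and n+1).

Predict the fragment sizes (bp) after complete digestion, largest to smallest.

Combined cut positions (sorted): 1864, 6707, 7612, 9507.
Linear molecule, 4 cuts → 5 fragments:
  1864 − 0 = 1864 bp
  6707 − 1864 = 4843 bp
  7612 − 6707 = 905 bp
  9507 − 7612 = 1895 bp
  10649 − 9507 = 1142 bp
Sorted largest to smallest: 4843, 1895, 1864, 1142, 905 bp.

4843, 1895, 1864, 1142, 905 bp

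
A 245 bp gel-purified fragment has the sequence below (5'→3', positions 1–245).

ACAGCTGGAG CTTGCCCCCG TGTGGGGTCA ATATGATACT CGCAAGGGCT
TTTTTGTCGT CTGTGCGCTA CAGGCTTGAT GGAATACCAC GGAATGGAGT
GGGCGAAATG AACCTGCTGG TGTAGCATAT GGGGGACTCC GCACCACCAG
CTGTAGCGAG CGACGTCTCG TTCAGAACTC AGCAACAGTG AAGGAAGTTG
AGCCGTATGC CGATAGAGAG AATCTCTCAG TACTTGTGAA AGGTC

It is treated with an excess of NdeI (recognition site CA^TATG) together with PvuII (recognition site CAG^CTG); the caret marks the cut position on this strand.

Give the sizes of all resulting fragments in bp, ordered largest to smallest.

123, 95, 23, 4 bp

The NdeI site (CATATG) starts at position 126.
NdeI cuts after base 2 of each site, so after position 127.
PvuII sites (CAGCTG) start at positions 2, 148.
PvuII cuts after base 3 of each site, so after positions 4, 150.
Combined cut positions: 4, 127, 150.
Linear molecule, 3 cuts → 4 fragments:
  1–4 → 4 bp
  5–127 → 123 bp
  128–150 → 23 bp
  151–245 → 95 bp
Sorted largest to smallest: 123, 95, 23, 4 bp.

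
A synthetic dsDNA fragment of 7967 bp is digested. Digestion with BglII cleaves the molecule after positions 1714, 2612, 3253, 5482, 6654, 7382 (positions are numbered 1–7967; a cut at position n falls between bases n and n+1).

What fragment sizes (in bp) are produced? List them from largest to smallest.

2229, 1714, 1172, 898, 728, 641, 585 bp

Linear molecule, 6 cuts → 7 fragments:
  1714 − 0 = 1714 bp
  2612 − 1714 = 898 bp
  3253 − 2612 = 641 bp
  5482 − 3253 = 2229 bp
  6654 − 5482 = 1172 bp
  7382 − 6654 = 728 bp
  7967 − 7382 = 585 bp
Sorted largest to smallest: 2229, 1714, 1172, 898, 728, 641, 585 bp.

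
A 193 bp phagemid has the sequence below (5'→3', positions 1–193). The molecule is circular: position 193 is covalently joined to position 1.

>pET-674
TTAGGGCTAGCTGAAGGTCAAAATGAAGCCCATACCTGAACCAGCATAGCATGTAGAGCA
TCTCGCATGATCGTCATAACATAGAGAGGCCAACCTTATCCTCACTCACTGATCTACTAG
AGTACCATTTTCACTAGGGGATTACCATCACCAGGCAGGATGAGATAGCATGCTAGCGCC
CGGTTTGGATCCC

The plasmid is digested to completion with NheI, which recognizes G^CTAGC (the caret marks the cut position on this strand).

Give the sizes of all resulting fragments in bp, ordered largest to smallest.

NheI sites (GCTAGC) start at positions 6, 172.
NheI cuts after the first base of each site, so after positions 6, 172.
Circular molecule, 2 cuts → 2 fragments:
  7–172 → 166 bp
  173–193 then 1–6 → 21 + 6 = 27 bp
Sorted largest to smallest: 166, 27 bp.

166, 27 bp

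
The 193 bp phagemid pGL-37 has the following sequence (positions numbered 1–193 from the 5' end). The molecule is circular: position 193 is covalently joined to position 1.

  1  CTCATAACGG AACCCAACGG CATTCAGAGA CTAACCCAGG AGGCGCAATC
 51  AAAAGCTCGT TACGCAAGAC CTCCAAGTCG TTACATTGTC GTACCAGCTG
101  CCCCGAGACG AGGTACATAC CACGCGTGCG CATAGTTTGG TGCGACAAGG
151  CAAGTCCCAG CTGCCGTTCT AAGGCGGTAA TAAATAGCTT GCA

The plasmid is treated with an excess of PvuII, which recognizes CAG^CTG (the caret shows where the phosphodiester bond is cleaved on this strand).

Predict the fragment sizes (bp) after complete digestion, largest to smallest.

130, 63 bp

PvuII sites (CAGCTG) start at positions 95, 158.
PvuII cuts after base 3 of each site, so after positions 97, 160.
Circular molecule, 2 cuts → 2 fragments:
  98–160 → 63 bp
  161–193 then 1–97 → 33 + 97 = 130 bp
Sorted largest to smallest: 130, 63 bp.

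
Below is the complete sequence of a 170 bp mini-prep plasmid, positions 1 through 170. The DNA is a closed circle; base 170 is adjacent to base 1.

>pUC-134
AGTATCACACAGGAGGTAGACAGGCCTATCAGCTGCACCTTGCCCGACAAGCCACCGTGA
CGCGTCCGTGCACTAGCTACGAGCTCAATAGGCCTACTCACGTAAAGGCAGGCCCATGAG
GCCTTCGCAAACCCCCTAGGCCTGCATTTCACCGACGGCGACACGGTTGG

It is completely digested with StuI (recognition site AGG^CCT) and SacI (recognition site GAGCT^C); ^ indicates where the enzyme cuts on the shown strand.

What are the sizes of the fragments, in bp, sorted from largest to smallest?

StuI sites (AGGCCT) start at positions 22, 90, 119, 138.
StuI cuts after base 3 of each site, so after positions 24, 92, 121, 140.
The SacI site (GAGCTC) starts at position 81.
SacI cuts after base 5 of each site (before the last base), so after position 85.
Combined cut positions: 24, 85, 92, 121, 140.
Circular molecule, 5 cuts → 5 fragments:
  25–85 → 61 bp
  86–92 → 7 bp
  93–121 → 29 bp
  122–140 → 19 bp
  141–170 then 1–24 → 30 + 24 = 54 bp
Sorted largest to smallest: 61, 54, 29, 19, 7 bp.

61, 54, 29, 19, 7 bp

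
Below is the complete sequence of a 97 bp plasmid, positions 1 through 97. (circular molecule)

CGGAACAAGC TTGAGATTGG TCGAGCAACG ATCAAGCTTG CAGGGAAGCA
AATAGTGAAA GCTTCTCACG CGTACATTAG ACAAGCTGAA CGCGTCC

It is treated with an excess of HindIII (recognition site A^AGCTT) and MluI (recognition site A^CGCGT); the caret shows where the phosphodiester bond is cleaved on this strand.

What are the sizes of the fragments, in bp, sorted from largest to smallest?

27, 25, 22, 14, 9 bp

HindIII sites (AAGCTT) start at positions 7, 34, 59.
HindIII cuts after the first base of each site, so after positions 7, 34, 59.
MluI sites (ACGCGT) start at positions 68, 90.
MluI cuts after the first base of each site, so after positions 68, 90.
Combined cut positions: 7, 34, 59, 68, 90.
Circular molecule, 5 cuts → 5 fragments:
  8–34 → 27 bp
  35–59 → 25 bp
  60–68 → 9 bp
  69–90 → 22 bp
  91–97 then 1–7 → 7 + 7 = 14 bp
Sorted largest to smallest: 27, 25, 22, 14, 9 bp.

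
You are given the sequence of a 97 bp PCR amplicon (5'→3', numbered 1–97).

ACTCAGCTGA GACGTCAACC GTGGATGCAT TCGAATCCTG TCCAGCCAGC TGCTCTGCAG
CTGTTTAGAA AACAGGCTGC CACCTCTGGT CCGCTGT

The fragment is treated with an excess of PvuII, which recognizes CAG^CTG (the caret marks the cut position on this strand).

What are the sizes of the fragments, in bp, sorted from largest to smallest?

43, 37, 11, 6 bp

PvuII sites (CAGCTG) start at positions 4, 47, 58.
PvuII cuts after base 3 of each site, so after positions 6, 49, 60.
Linear molecule, 3 cuts → 4 fragments:
  1–6 → 6 bp
  7–49 → 43 bp
  50–60 → 11 bp
  61–97 → 37 bp
Sorted largest to smallest: 43, 37, 11, 6 bp.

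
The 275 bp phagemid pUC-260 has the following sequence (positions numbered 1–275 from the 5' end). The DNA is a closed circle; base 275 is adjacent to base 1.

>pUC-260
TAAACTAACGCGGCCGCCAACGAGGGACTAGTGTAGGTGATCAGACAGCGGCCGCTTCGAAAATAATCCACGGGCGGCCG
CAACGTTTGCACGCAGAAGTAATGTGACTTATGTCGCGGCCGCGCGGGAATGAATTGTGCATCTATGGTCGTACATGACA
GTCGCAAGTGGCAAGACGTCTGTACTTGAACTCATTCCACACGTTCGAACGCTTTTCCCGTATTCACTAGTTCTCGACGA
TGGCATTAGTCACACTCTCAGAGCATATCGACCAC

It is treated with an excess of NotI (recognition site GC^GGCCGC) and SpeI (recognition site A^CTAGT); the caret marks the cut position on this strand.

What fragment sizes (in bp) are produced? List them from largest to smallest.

109, 60, 42, 26, 22, 16 bp

NotI sites (GCGGCCGC) start at positions 10, 48, 74, 116.
NotI cuts after base 2 of each site, so after positions 11, 49, 75, 117.
SpeI sites (ACTAGT) start at positions 27, 226.
SpeI cuts after the first base of each site, so after positions 27, 226.
Combined cut positions: 11, 27, 49, 75, 117, 226.
Circular molecule, 6 cuts → 6 fragments:
  12–27 → 16 bp
  28–49 → 22 bp
  50–75 → 26 bp
  76–117 → 42 bp
  118–226 → 109 bp
  227–275 then 1–11 → 49 + 11 = 60 bp
Sorted largest to smallest: 109, 60, 42, 26, 22, 16 bp.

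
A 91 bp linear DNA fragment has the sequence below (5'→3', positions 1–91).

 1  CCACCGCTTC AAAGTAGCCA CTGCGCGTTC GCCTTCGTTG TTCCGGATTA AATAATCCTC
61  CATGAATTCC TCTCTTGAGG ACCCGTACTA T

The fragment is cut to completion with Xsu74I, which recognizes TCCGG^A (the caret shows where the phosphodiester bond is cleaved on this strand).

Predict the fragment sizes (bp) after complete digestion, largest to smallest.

46, 45 bp

The Xsu74I site (TCCGGA) starts at position 42.
Xsu74I cuts after base 5 of each site (before the last base), so after position 46.
Linear molecule, 1 cut → 2 fragments:
  1–46 → 46 bp
  47–91 → 45 bp
Sorted largest to smallest: 46, 45 bp.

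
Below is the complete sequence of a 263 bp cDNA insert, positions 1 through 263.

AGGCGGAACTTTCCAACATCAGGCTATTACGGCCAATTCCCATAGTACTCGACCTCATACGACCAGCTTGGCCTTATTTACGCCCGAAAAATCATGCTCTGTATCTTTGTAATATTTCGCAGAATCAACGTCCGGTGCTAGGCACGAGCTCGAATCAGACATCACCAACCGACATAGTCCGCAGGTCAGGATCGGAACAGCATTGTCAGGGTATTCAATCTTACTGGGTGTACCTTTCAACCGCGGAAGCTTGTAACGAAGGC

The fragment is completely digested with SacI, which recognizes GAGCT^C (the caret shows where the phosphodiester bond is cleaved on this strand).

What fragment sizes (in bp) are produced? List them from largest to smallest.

The SacI site (GAGCTC) starts at position 146.
SacI cuts after base 5 of each site (before the last base), so after position 150.
Linear molecule, 1 cut → 2 fragments:
  1–150 → 150 bp
  151–263 → 113 bp
Sorted largest to smallest: 150, 113 bp.

150, 113 bp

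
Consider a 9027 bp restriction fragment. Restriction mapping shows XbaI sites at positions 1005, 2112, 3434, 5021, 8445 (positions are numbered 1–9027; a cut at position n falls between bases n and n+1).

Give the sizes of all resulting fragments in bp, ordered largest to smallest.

3424, 1587, 1322, 1107, 1005, 582 bp

Linear molecule, 5 cuts → 6 fragments:
  1005 − 0 = 1005 bp
  2112 − 1005 = 1107 bp
  3434 − 2112 = 1322 bp
  5021 − 3434 = 1587 bp
  8445 − 5021 = 3424 bp
  9027 − 8445 = 582 bp
Sorted largest to smallest: 3424, 1587, 1322, 1107, 1005, 582 bp.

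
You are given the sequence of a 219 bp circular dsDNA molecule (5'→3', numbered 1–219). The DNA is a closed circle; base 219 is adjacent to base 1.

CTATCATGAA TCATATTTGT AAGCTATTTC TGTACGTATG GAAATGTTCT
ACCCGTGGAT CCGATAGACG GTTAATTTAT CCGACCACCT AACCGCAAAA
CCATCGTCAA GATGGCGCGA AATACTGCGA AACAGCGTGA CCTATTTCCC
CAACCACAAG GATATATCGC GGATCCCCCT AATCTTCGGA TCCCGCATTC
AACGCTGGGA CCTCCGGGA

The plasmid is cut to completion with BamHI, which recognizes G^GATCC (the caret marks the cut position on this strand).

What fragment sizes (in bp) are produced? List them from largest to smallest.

BamHI sites (GGATCC) start at positions 57, 171, 188.
BamHI cuts after the first base of each site, so after positions 57, 171, 188.
Circular molecule, 3 cuts → 3 fragments:
  58–171 → 114 bp
  172–188 → 17 bp
  189–219 then 1–57 → 31 + 57 = 88 bp
Sorted largest to smallest: 114, 88, 17 bp.

114, 88, 17 bp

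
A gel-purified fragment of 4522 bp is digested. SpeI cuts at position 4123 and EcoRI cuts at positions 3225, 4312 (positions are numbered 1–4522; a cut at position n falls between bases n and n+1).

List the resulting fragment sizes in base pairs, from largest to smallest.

Combined cut positions (sorted): 3225, 4123, 4312.
Linear molecule, 3 cuts → 4 fragments:
  3225 − 0 = 3225 bp
  4123 − 3225 = 898 bp
  4312 − 4123 = 189 bp
  4522 − 4312 = 210 bp
Sorted largest to smallest: 3225, 898, 210, 189 bp.

3225, 898, 210, 189 bp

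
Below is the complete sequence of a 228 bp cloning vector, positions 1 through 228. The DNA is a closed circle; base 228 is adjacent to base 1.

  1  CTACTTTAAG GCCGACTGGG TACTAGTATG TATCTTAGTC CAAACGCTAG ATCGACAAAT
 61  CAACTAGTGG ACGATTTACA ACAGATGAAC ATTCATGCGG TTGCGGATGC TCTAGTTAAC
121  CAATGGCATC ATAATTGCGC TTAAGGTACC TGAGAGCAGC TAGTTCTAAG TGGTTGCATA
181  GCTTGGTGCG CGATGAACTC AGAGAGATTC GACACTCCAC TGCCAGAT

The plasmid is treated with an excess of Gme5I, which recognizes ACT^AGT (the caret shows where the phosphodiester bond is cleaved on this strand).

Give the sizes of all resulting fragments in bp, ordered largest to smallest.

187, 41 bp

Gme5I sites (ACTAGT) start at positions 22, 63.
Gme5I cuts after base 3 of each site, so after positions 24, 65.
Circular molecule, 2 cuts → 2 fragments:
  25–65 → 41 bp
  66–228 then 1–24 → 163 + 24 = 187 bp
Sorted largest to smallest: 187, 41 bp.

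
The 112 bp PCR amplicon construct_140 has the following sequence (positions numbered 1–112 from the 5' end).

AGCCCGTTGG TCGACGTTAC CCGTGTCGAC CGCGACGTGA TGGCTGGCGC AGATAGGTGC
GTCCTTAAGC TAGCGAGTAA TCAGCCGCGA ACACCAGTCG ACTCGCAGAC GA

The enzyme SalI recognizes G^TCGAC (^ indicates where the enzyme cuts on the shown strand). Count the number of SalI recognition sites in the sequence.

3

GTCGAC occurs starting at positions 10, 25, 97.
SalI cuts at 3 sites.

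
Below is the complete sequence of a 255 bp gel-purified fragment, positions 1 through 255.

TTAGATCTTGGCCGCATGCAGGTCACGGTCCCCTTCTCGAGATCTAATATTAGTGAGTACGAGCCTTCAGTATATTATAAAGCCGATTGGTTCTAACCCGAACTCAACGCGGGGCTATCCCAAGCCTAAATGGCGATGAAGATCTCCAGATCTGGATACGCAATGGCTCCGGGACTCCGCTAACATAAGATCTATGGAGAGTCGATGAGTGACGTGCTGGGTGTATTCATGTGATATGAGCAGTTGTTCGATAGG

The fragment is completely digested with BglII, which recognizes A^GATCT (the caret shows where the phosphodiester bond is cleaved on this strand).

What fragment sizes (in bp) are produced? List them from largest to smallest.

100, 67, 40, 37, 8, 3 bp

BglII sites (AGATCT) start at positions 3, 40, 140, 148, 188.
BglII cuts after the first base of each site, so after positions 3, 40, 140, 148, 188.
Linear molecule, 5 cuts → 6 fragments:
  1–3 → 3 bp
  4–40 → 37 bp
  41–140 → 100 bp
  141–148 → 8 bp
  149–188 → 40 bp
  189–255 → 67 bp
Sorted largest to smallest: 100, 67, 40, 37, 8, 3 bp.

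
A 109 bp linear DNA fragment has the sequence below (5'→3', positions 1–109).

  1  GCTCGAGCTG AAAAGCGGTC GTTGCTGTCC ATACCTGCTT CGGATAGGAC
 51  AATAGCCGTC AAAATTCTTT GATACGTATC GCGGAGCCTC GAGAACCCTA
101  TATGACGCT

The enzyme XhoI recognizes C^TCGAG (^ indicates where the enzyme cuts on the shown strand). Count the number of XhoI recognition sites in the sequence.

2

CTCGAG occurs starting at positions 2, 88.
XhoI cuts at 2 sites.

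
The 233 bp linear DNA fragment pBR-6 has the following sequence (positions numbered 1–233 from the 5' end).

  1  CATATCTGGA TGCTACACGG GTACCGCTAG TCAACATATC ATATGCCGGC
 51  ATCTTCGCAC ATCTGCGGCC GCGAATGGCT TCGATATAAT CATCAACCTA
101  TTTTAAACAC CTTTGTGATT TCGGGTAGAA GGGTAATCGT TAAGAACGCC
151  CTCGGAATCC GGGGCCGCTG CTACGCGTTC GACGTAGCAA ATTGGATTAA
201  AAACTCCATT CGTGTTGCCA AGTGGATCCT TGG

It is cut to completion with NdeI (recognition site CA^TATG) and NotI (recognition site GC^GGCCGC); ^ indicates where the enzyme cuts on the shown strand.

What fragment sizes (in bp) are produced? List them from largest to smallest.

The NdeI site (CATATG) starts at position 40.
NdeI cuts after base 2 of each site, so after position 41.
The NotI site (GCGGCCGC) starts at position 65.
NotI cuts after base 2 of each site, so after position 66.
Combined cut positions: 41, 66.
Linear molecule, 2 cuts → 3 fragments:
  1–41 → 41 bp
  42–66 → 25 bp
  67–233 → 167 bp
Sorted largest to smallest: 167, 41, 25 bp.

167, 41, 25 bp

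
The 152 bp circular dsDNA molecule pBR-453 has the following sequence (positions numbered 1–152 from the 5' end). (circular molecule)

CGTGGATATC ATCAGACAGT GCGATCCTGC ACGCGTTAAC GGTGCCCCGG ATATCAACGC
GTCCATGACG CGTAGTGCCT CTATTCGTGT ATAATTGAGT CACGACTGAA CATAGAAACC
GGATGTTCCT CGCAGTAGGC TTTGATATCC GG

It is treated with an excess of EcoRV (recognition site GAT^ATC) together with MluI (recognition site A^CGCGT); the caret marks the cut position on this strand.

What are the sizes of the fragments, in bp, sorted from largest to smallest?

EcoRV sites (GATATC) start at positions 5, 50, 144.
EcoRV cuts after base 3 of each site, so after positions 7, 52, 146.
MluI sites (ACGCGT) start at positions 31, 57, 68.
MluI cuts after the first base of each site, so after positions 31, 57, 68.
Combined cut positions: 7, 31, 52, 57, 68, 146.
Circular molecule, 6 cuts → 6 fragments:
  8–31 → 24 bp
  32–52 → 21 bp
  53–57 → 5 bp
  58–68 → 11 bp
  69–146 → 78 bp
  147–152 then 1–7 → 6 + 7 = 13 bp
Sorted largest to smallest: 78, 24, 21, 13, 11, 5 bp.

78, 24, 21, 13, 11, 5 bp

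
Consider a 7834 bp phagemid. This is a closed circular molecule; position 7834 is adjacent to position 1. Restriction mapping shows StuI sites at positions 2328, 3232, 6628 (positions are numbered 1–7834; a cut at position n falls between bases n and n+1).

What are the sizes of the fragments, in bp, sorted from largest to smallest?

3534, 3396, 904 bp

Circular molecule, 3 cuts → 3 fragments:
  3232 − 2328 = 904 bp
  6628 − 3232 = 3396 bp
  wrap: 7834 − 6628 + 2328 = 3534 bp
Sorted largest to smallest: 3534, 3396, 904 bp.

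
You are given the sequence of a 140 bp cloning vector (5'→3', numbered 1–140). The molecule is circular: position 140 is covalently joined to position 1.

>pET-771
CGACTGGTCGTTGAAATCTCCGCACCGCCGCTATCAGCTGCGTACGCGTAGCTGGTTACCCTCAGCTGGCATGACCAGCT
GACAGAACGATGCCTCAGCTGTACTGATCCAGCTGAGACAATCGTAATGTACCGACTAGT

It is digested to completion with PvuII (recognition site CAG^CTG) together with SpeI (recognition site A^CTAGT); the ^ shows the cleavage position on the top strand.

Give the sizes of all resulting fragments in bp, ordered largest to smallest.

42, 28, 23, 20, 14, 13 bp

PvuII sites (CAGCTG) start at positions 35, 63, 76, 96, 110.
PvuII cuts after base 3 of each site, so after positions 37, 65, 78, 98, 112.
The SpeI site (ACTAGT) starts at position 135.
SpeI cuts after the first base of each site, so after position 135.
Combined cut positions: 37, 65, 78, 98, 112, 135.
Circular molecule, 6 cuts → 6 fragments:
  38–65 → 28 bp
  66–78 → 13 bp
  79–98 → 20 bp
  99–112 → 14 bp
  113–135 → 23 bp
  136–140 then 1–37 → 5 + 37 = 42 bp
Sorted largest to smallest: 42, 28, 23, 20, 14, 13 bp.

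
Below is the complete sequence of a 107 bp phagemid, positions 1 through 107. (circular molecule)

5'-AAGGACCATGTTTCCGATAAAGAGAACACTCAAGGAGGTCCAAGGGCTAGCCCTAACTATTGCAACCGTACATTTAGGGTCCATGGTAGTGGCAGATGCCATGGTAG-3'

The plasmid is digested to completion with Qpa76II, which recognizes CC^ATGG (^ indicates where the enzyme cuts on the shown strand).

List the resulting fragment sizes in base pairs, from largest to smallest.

89, 18 bp

Qpa76II sites (CCATGG) start at positions 81, 99.
Qpa76II cuts after base 2 of each site, so after positions 82, 100.
Circular molecule, 2 cuts → 2 fragments:
  83–100 → 18 bp
  101–107 then 1–82 → 7 + 82 = 89 bp
Sorted largest to smallest: 89, 18 bp.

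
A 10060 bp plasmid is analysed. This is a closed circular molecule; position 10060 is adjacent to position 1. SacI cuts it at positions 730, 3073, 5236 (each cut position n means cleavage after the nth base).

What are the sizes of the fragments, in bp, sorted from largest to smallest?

5554, 2343, 2163 bp

Circular molecule, 3 cuts → 3 fragments:
  3073 − 730 = 2343 bp
  5236 − 3073 = 2163 bp
  wrap: 10060 − 5236 + 730 = 5554 bp
Sorted largest to smallest: 5554, 2343, 2163 bp.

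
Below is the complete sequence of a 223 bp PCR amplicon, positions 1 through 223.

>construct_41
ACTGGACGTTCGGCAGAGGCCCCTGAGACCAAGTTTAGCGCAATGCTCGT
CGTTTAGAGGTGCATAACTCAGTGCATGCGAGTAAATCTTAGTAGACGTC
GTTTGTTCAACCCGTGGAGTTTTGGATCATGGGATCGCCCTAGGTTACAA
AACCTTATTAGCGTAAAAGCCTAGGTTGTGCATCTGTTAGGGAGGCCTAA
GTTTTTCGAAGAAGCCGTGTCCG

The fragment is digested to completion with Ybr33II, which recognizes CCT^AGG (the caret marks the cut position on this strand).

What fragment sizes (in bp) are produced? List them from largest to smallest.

141, 51, 31 bp

Ybr33II sites (CCTAGG) start at positions 139, 170.
Ybr33II cuts after base 3 of each site, so after positions 141, 172.
Linear molecule, 2 cuts → 3 fragments:
  1–141 → 141 bp
  142–172 → 31 bp
  173–223 → 51 bp
Sorted largest to smallest: 141, 51, 31 bp.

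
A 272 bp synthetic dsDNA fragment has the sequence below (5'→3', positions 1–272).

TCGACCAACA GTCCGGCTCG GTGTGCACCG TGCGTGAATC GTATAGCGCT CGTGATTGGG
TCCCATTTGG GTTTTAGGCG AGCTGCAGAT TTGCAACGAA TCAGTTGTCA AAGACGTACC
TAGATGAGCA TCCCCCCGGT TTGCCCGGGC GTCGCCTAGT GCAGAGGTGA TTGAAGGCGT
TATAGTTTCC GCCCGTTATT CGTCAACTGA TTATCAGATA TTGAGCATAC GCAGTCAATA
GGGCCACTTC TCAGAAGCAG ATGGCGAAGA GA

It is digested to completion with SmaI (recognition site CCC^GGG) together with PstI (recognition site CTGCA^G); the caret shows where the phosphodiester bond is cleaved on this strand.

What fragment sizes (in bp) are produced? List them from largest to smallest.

126, 87, 59 bp

The SmaI site (CCCGGG) starts at position 144.
SmaI cuts after base 3 of each site, so after position 146.
The PstI site (CTGCAG) starts at position 83.
PstI cuts after base 5 of each site (before the last base), so after position 87.
Combined cut positions: 87, 146.
Linear molecule, 2 cuts → 3 fragments:
  1–87 → 87 bp
  88–146 → 59 bp
  147–272 → 126 bp
Sorted largest to smallest: 126, 87, 59 bp.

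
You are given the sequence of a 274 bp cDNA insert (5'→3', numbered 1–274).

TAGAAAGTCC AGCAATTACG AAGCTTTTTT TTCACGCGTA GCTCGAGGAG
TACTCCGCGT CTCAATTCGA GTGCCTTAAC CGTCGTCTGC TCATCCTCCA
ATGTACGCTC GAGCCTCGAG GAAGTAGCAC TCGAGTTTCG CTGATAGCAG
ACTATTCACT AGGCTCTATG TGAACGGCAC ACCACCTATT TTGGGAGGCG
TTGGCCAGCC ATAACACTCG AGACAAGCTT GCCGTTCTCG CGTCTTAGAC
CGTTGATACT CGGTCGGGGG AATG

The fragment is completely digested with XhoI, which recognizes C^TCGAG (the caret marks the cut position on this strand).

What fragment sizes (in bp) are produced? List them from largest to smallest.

XhoI sites (CTCGAG) start at positions 42, 108, 115, 130, 217.
XhoI cuts after the first base of each site, so after positions 42, 108, 115, 130, 217.
Linear molecule, 5 cuts → 6 fragments:
  1–42 → 42 bp
  43–108 → 66 bp
  109–115 → 7 bp
  116–130 → 15 bp
  131–217 → 87 bp
  218–274 → 57 bp
Sorted largest to smallest: 87, 66, 57, 42, 15, 7 bp.

87, 66, 57, 42, 15, 7 bp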